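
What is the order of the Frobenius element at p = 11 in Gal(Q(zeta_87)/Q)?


The Frobenius at p in Gal(Q(zeta_n)/Q) = (Z/nZ)* is the class of p, so its order is ord_87(11), the smallest k >= 1 with 11^k = 1 mod 87.
n = 87 = 3 * 29, phi(87) = 56; the order divides phi(n).
Divisors of 56: 1, 2, 4, 7, 8, 14, 28, 56
Repeated squaring mod 87: 11^1 = 11, 11^2 = 34, 11^4 = 25, 11^8 = 16, 11^16 = 82, 11^32 = 25
Test divisors in increasing order:
  k=1: 11^1 = 11 mod 87
  k=2: 11^2 = 34 mod 87
  k=4: 11^4 = 25 mod 87
  k=7: 11^7 = 25 * 34 * 11 = 41 mod 87
  k=8: 11^8 = 16 mod 87
  k=14: 11^14 = 16 * 25 * 34 = 28 mod 87
  k=28: 11^28 = 82 * 16 * 25 = 1 mod 87  <- first divisor giving 1
Order = 28

28


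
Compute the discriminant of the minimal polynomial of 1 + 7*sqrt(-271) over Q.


The element 1 + 7*sqrt(-271) has minimal polynomial:
x^2 - 2*x + 13280
Discriminant = (-2)^2 - 4*(13280)
= 4 - 53120
= -53116

-53116


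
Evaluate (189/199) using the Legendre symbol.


p = 199 is prime, so compute (189/199) with the reciprocity algorithm (Jacobi-symbol steps: pull out 2s via (2/n), flip via reciprocity, reduce):
  reciprocity: (189/199) -> +(199/189)
  reduce: (10/189)
  pull out 2: (2/189) = -1  (since 189 mod 8 = 5)
  reciprocity: (5/189) -> +(189/5)
  reduce: (4/5)
  pull out 2: (2/5) = -1  (since 5 mod 8 = 5)
  pull out 2: (2/5) = -1  (since 5 mod 8 = 5)
  (1/5) = 1
Product of signs = -1
(189/199) = -1

-1


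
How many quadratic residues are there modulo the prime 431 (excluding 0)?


For prime p, the number of non-zero quadratic residues is (p-1)/2.
= (431-1)/2
= 215

215


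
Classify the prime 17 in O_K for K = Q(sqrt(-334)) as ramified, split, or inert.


K = Q(sqrt(-334)). Since d mod 4 = 2, disc(K) = -1336.
Check p | disc: -1336 mod 17 = 7.
p does not divide disc. Compute Legendre symbol (d/p):
6^((17-1)/2) mod 17 = -1
(d/p) = -1, so p is inert: (p) stays prime with e=1, f=2, g=1.
Therefore p is inert.

inert


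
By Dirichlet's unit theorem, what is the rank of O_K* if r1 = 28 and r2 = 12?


By Dirichlet's unit theorem:
rank = r1 + r2 - 1
= 28 + 12 - 1
= 39

39


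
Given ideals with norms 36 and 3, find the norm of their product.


N(IJ) = N(I) * N(J)
= 36 * 3
= 108

108


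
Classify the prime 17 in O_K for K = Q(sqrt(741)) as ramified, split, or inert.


K = Q(sqrt(741)). Since d mod 4 = 1, disc(K) = 741.
Check p | disc: 741 mod 17 = 10.
p does not divide disc. Compute Legendre symbol (d/p):
10^((17-1)/2) mod 17 = -1
(d/p) = -1, so p is inert: (p) stays prime with e=1, f=2, g=1.
Therefore p is inert.

inert


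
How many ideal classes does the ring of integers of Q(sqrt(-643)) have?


K = Q(sqrt(-643)). d mod 4 = 1, so D = disc(K) = d = -643
h(K) equals the number of primitive reduced positive-definite forms (a, b, c) = a*x^2 + b*x*y + c*y^2 with b^2 - 4ac = D,
where reduced means |b| <= a <= c, with b >= 0 whenever |b| = a or a = c, and primitive means gcd(a, b, c) = 1.
Reduced forces 3a^2 <= |D| = 643, so 1 <= a <= 14; b must have the parity of D, and c = (b^2 - D)/(4a) must be an integer >= a.
Enumerate a = 1..14, b in [-a, a]:
  a=1: (1, 1, 161)  [1]
  a=2..6: none
  a=7: (7, -1, 23), (7, 1, 23)  [2]
  a=8..14: none
Total reduced forms: 1 + 2 = 3
h = 3

3


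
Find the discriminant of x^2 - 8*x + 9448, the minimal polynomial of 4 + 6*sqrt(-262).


The element 4 + 6*sqrt(-262) has minimal polynomial:
x^2 - 8*x + 9448
Discriminant = (-8)^2 - 4*(9448)
= 64 - 37792
= -37728

-37728


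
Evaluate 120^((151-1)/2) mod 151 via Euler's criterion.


p = 151 is prime and the exponent is (p-1)/2 = 75, so by Euler's criterion 120^75 = (120/151) = +1 or -1 mod 151.
Compute by square-and-multiply:
  75 = 64 + 8 + 2 + 1 (binary 1001011)
  Repeated squaring mod 151: 120^1 = 120, 120^2 = 55, 120^4 = 5, 120^8 = 25, 120^16 = 21, 120^32 = 139, 120^64 = 144
  120^75 = 120^64 * 120^8 * 120^2 * 120^1 = 144 * 25 * 55 * 120 mod 151
    144 * 25 = 3600 = 127 mod 151
    127 * 55 = 6985 = 39 mod 151
    39 * 120 = 4680 = 150 mod 151
  120^75 = 150 mod 151
Result 150 = p - 1 = -1 mod 151: 120 is a quadratic non-residue mod 151. As a residue in [0, p-1] the value is 150.
120^75 mod 151 = 150

150


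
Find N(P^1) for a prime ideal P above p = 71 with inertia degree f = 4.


N(P^a) = p^(a*f)
= 71^(1*4)
= 71^4
= 25411681

25411681


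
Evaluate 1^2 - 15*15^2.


x^2 - d*y^2
= 1^2 - 15*15^2
= 1 - 3375
= -3374

-3374


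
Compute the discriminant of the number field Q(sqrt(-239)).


For K = Q(sqrt(d)) with d squarefree: disc(K) = d if d = 1 mod 4, and disc(K) = 4d if d = 2 or 3 mod 4.
Here d = -239, and d mod 4 = 1.
d = 1 mod 4 (O_K = Z[(1+sqrt(d))/2]), so disc(K) = d = -239

-239


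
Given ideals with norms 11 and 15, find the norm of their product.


N(IJ) = N(I) * N(J)
= 11 * 15
= 165

165


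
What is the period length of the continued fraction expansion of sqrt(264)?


Run the CF algorithm for sqrt(264).
a_0 = floor(sqrt(264)) = 16; set m_0=0, q_0=1.
Recurrence: m' = q*a - m,  q' = (d - m'^2)/q,  a' = floor((a_0 + m')/q').
  step 1: m=16, q=8, a=4
  step 2: m=16, q=1, a=32
a_2 = 2*a_0 = 32, so the period closes here.
sqrt(264) = [16; 4, 32]
Period length = 2

2


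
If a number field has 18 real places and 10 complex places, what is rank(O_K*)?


By Dirichlet's unit theorem:
rank = r1 + r2 - 1
= 18 + 10 - 1
= 27

27


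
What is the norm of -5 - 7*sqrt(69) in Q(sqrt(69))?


N(a + b*sqrt(d)) = a^2 - d*b^2
= (-5)^2 - (69)*(-7)^2
= 25 - 3381
= -3356

-3356


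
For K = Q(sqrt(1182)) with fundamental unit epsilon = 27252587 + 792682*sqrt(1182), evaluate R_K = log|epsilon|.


epsilon = 27252587 + 792682*sqrt(1182)
= 5.4505e+07
R = ln(5.4505e+07)
= 17.8138

17.8138


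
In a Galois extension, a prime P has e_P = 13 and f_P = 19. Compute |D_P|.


|D_P| = e * f
= 13 * 19
= 247

247


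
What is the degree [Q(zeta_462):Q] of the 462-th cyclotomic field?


The degree equals Euler's totient phi(462).
462 = 2 * 3 * 7 * 11
phi(462) = 120

120


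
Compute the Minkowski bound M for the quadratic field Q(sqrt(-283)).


d = -283, d mod 4 = 1, so disc(K) = d = -283; |disc(K)| = 283
Imaginary quadratic field, so n = 2, s = r2 = 1, r1 = 0
M = (n!/n^n) * (4/pi)^s * sqrt(|disc(K)|) = (2!/2^2) * (4/pi)^1 * sqrt(283)
= 0.5 * 1.273240 * 16.822604
= 10.7096

10.7096


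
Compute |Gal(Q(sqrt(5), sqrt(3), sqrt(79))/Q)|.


The 3 square roots of distinct primes are multiplicatively independent over Q,
so [K:Q] = 2^3 and Gal(K/Q) is isomorphic to (Z/2Z)^3.
|Gal| = 2^3 = 8

8


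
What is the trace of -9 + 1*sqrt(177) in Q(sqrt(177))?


Tr(a + b*sqrt(d)) = (a + b*sqrt(d)) + (a - b*sqrt(d)) = 2a
= 2 * (-9)
= -18

-18


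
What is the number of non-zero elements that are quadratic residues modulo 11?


For prime p, the number of non-zero quadratic residues is (p-1)/2.
= (11-1)/2
= 5

5


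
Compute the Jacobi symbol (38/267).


Compute (38/267) via quadratic reciprocity:
  pull out 2: (2/267) = -1  (since 267 mod 8 = 3)
  reciprocity: (19/267) -> -(267/19)
  reduce: (1/19)
  (1/19) = 1
Product of signs = 1

1


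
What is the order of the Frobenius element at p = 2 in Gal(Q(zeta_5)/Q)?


The Frobenius at p in Gal(Q(zeta_n)/Q) = (Z/nZ)* is the class of p, so its order is ord_5(2), the smallest k >= 1 with 2^k = 1 mod 5.
n = 5 = 5, phi(5) = 4; the order divides phi(n).
Divisors of 4: 1, 2, 4
Repeated squaring mod 5: 2^1 = 2, 2^2 = 4, 2^4 = 1
Test divisors in increasing order:
  k=1: 2^1 = 2 mod 5
  k=2: 2^2 = 4 mod 5
  k=4: 2^4 = 1 mod 5  <- first divisor giving 1
Order = 4

4


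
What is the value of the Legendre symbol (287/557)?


p = 557 is prime, so compute (287/557) with the reciprocity algorithm (Jacobi-symbol steps: pull out 2s via (2/n), flip via reciprocity, reduce):
  reciprocity: (287/557) -> +(557/287)
  reduce: (270/287)
  pull out 2: (2/287) = +1  (since 287 mod 8 = 7)
  reciprocity: (135/287) -> -(287/135)
  reduce: (17/135)
  reciprocity: (17/135) -> +(135/17)
  reduce: (16/17)
  pull out 2: (2/17) = +1  (since 17 mod 8 = 1)
  pull out 2: (2/17) = +1  (since 17 mod 8 = 1)
  pull out 2: (2/17) = +1  (since 17 mod 8 = 1)
  pull out 2: (2/17) = +1  (since 17 mod 8 = 1)
  (1/17) = 1
Product of signs = -1
(287/557) = -1

-1


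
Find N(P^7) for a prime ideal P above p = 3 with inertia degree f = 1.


N(P^a) = p^(a*f)
= 3^(7*1)
= 3^7
= 2187

2187


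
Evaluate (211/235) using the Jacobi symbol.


Compute (211/235) via quadratic reciprocity:
  reciprocity: (211/235) -> -(235/211)
  reduce: (24/211)
  pull out 2: (2/211) = -1  (since 211 mod 8 = 3)
  pull out 2: (2/211) = -1  (since 211 mod 8 = 3)
  pull out 2: (2/211) = -1  (since 211 mod 8 = 3)
  reciprocity: (3/211) -> -(211/3)
  reduce: (1/3)
  (1/3) = 1
Product of signs = -1

-1


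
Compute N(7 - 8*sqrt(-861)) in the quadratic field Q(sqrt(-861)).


N(a + b*sqrt(d)) = a^2 - d*b^2
= (7)^2 - (-861)*(-8)^2
= 49 + 55104
= 55153

55153


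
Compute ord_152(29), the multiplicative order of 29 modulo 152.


We want ord_152(29), the smallest k >= 1 with 29^k = 1 mod 152.
n = 152 = 2^3 * 19, phi(152) = 72; the order divides phi(n).
Divisors of 72: 1, 2, 3, 4, 6, 8, 9, 12, 18, 24, 36, 72
Repeated squaring mod 152: 29^1 = 29, 29^2 = 81, 29^4 = 25, 29^8 = 17, 29^16 = 137, 29^32 = 73, 29^64 = 9
Test divisors in increasing order:
  k=1: 29^1 = 29 mod 152
  k=2: 29^2 = 81 mod 152
  k=3: 29^3 = 81 * 29 = 69 mod 152
  k=4: 29^4 = 25 mod 152
  k=6: 29^6 = 25 * 81 = 49 mod 152
  k=8: 29^8 = 17 mod 152
  k=9: 29^9 = 17 * 29 = 37 mod 152
  k=12: 29^12 = 17 * 25 = 121 mod 152
  k=18: 29^18 = 137 * 81 = 1 mod 152  <- first divisor giving 1
Order = 18

18


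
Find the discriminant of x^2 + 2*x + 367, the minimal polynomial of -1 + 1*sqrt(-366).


The element -1 + 1*sqrt(-366) has minimal polynomial:
x^2 + 2*x + 367
Discriminant = (2)^2 - 4*(367)
= 4 - 1468
= -1464

-1464


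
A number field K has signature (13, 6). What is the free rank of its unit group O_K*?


By Dirichlet's unit theorem:
rank = r1 + r2 - 1
= 13 + 6 - 1
= 18

18


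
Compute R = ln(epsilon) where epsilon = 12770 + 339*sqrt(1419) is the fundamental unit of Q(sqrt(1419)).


epsilon = 12770 + 339*sqrt(1419)
= 25540.0000
R = ln(25540.0000)
= 10.1480

10.1480


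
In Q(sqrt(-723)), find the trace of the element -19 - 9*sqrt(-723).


Tr(a + b*sqrt(d)) = (a + b*sqrt(d)) + (a - b*sqrt(d)) = 2a
= 2 * (-19)
= -38

-38


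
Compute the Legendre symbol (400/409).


p = 409 is prime, so compute (400/409) with the reciprocity algorithm (Jacobi-symbol steps: pull out 2s via (2/n), flip via reciprocity, reduce):
  pull out 2: (2/409) = +1  (since 409 mod 8 = 1)
  pull out 2: (2/409) = +1  (since 409 mod 8 = 1)
  pull out 2: (2/409) = +1  (since 409 mod 8 = 1)
  pull out 2: (2/409) = +1  (since 409 mod 8 = 1)
  reciprocity: (25/409) -> +(409/25)
  reduce: (9/25)
  reciprocity: (9/25) -> +(25/9)
  reduce: (7/9)
  reciprocity: (7/9) -> +(9/7)
  reduce: (2/7)
  pull out 2: (2/7) = +1  (since 7 mod 8 = 7)
  (1/7) = 1
Product of signs = 1
(400/409) = 1

1


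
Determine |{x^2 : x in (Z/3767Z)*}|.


For prime p, the number of non-zero quadratic residues is (p-1)/2.
= (3767-1)/2
= 1883

1883


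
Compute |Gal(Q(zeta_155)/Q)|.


|Gal(Q(zeta_155)/Q)| = phi(155)
= 120

120


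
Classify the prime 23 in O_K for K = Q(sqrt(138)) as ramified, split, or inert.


K = Q(sqrt(138)). Since d mod 4 = 2, disc(K) = 552.
Check p | disc: 552 mod 23 = 0.
p divides disc, so p ramifies: (p) = P^2 with e=2, f=1, g=1.
Therefore p is ramified.

ramified


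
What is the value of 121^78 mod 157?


p = 157 is prime and the exponent is (p-1)/2 = 78, so by Euler's criterion 121^78 = (121/157) = +1 or -1 mod 157.
Compute by square-and-multiply:
  78 = 64 + 8 + 4 + 2 (binary 1001110)
  Repeated squaring mod 157: 121^1 = 121, 121^2 = 40, 121^4 = 30, 121^8 = 115, 121^16 = 37, 121^32 = 113, 121^64 = 52
  121^78 = 121^64 * 121^8 * 121^4 * 121^2 = 52 * 115 * 30 * 40 mod 157
    52 * 115 = 5980 = 14 mod 157
    14 * 30 = 420 = 106 mod 157
    106 * 40 = 4240 = 1 mod 157
  121^78 = 1 mod 157
Result 1: 121 is a quadratic residue mod 157.
121^78 mod 157 = 1

1


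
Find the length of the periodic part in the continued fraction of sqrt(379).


Run the CF algorithm for sqrt(379).
a_0 = floor(sqrt(379)) = 19; set m_0=0, q_0=1.
Recurrence: m' = q*a - m,  q' = (d - m'^2)/q,  a' = floor((a_0 + m')/q').
  step 1: m=19, q=18, a=2
  step 2: m=17, q=5, a=7
  step 3: m=18, q=11, a=3
  step 4: m=15, q=14, a=2
  step 5: m=13, q=15, a=2
  step 6: m=17, q=6, a=6
  step 7: m=19, q=3, a=12
  step 8: m=17, q=30, a=1
  step 9: m=13, q=7, a=4
  step 10: m=15, q=22, a=1
  step 11: m=7, q=15, a=1
  step 12: m=8, q=21, a=1
  step 13: m=13, q=10, a=3
  step 14: m=17, q=9, a=4
  step 15: m=19, q=2, a=19
  step 16: m=19, q=9, a=4
  step 17: m=17, q=10, a=3
  step 18: m=13, q=21, a=1
  step 19: m=8, q=15, a=1
  step 20: m=7, q=22, a=1
  step 21: m=15, q=7, a=4
  step 22: m=13, q=30, a=1
  step 23: m=17, q=3, a=12
  step 24: m=19, q=6, a=6
  step 25: m=17, q=15, a=2
  step 26: m=13, q=14, a=2
  step 27: m=15, q=11, a=3
  step 28: m=18, q=5, a=7
  step 29: m=17, q=18, a=2
  step 30: m=19, q=1, a=38
a_30 = 2*a_0 = 38, so the period closes here.
sqrt(379) = [19; 2, 7, 3, 2, 2, 6, 12, 1, 4, 1, 1, 1, 3, 4, 19, 4, 3, 1, 1, 1, 4, 1, 12, 6, 2, 2, 3, 7, 2, 38]
Period length = 30

30


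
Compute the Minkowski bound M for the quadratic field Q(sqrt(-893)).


d = -893, d mod 4 = 3, so disc(K) = 4d = -3572; |disc(K)| = 3572
Imaginary quadratic field, so n = 2, s = r2 = 1, r1 = 0
M = (n!/n^n) * (4/pi)^s * sqrt(|disc(K)|) = (2!/2^2) * (4/pi)^1 * sqrt(3572)
= 0.5 * 1.273240 * 59.766211
= 38.0484

38.0484


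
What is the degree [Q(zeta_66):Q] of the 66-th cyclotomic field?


The degree equals Euler's totient phi(66).
66 = 2 * 3 * 11
phi(66) = 20

20


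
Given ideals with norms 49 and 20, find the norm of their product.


N(IJ) = N(I) * N(J)
= 49 * 20
= 980

980


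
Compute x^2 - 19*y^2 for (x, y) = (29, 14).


x^2 - d*y^2
= 29^2 - 19*14^2
= 841 - 3724
= -2883

-2883


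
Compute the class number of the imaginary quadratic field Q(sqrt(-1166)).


K = Q(sqrt(-1166)). d mod 4 = 2, so D = disc(K) = 4d = -4664
h(K) equals the number of primitive reduced positive-definite forms (a, b, c) = a*x^2 + b*x*y + c*y^2 with b^2 - 4ac = D,
where reduced means |b| <= a <= c, with b >= 0 whenever |b| = a or a = c, and primitive means gcd(a, b, c) = 1.
Reduced forces 3a^2 <= |D| = 4664, so 1 <= a <= 39; b must have the parity of D, and c = (b^2 - D)/(4a) must be an integer >= a.
Enumerate a = 1..39, b in [-a, a]:
  a=1: (1, 0, 1166)  [1]
  a=2: (2, 0, 583)  [1]
  a=3: (3, -2, 389), (3, 2, 389)  [2]
  a=4: none
  a=5: (5, -4, 234), (5, 4, 234)  [2]
  a=6: (6, -4, 195), (6, 4, 195)  [2]
  a=7..8: none
  a=9: (9, -4, 130), (9, 4, 130)  [2]
  a=10: (10, -4, 117), (10, 4, 117)  [2]
  a=11: (11, 0, 106)  [1]
  a=12: none
  a=13: (13, -4, 90), (13, 4, 90)  [2]
  a=14: none
  a=15: (15, -14, 81), (15, -4, 78), (15, 4, 78), (15, 14, 81)  [4]
  a=16..17: none
  a=18: (18, -4, 65), (18, 4, 65)  [2]
  a=19..21: none
  a=22: (22, 0, 53)  [1]
  a=23..24: none
  a=25: (25, -6, 47), (25, 6, 47)  [2]
  a=26: (26, -4, 45), (26, 4, 45)  [2]
  a=27: (27, -14, 45), (27, 14, 45)  [2]
  a=28: none
  a=29: (29, -18, 43), (29, 18, 43)  [2]
  a=30: (30, -16, 41), (30, -4, 39), (30, 4, 39), (30, 16, 41)  [4]
  a=31..32: none
  a=33: (33, -22, 39), (33, 22, 39)  [2]
  a=34..39: none
Total reduced forms: 1 + 1 + 2 + 2 + 2 + 2 + 2 + 1 + 2 + 4 + 2 + 1 + 2 + 2 + 2 + 2 + 4 + 2 = 36
h = 36

36


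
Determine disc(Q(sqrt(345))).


For K = Q(sqrt(d)) with d squarefree: disc(K) = d if d = 1 mod 4, and disc(K) = 4d if d = 2 or 3 mod 4.
Here d = 345, and d mod 4 = 1.
d = 1 mod 4 (O_K = Z[(1+sqrt(d))/2]), so disc(K) = d = 345

345


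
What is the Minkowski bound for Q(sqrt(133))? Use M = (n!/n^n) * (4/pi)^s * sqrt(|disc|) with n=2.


d = 133, d mod 4 = 1, so disc(K) = d = 133; |disc(K)| = 133
Real quadratic field, so n = 2, s = r2 = 0, r1 = 2
M = (n!/n^n) * (4/pi)^s * sqrt(|disc(K)|) = (2!/2^2) * (4/pi)^0 * sqrt(133)
= 0.5 * 1.000000 * 11.532563
= 5.7663

5.7663


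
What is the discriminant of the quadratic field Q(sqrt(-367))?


For K = Q(sqrt(d)) with d squarefree: disc(K) = d if d = 1 mod 4, and disc(K) = 4d if d = 2 or 3 mod 4.
Here d = -367, and d mod 4 = 1.
d = 1 mod 4 (O_K = Z[(1+sqrt(d))/2]), so disc(K) = d = -367

-367


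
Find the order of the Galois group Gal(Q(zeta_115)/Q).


|Gal(Q(zeta_115)/Q)| = phi(115)
= 88

88


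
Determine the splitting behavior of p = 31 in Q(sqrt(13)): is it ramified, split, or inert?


K = Q(sqrt(13)). Since d mod 4 = 1, disc(K) = 13.
Check p | disc: 13 mod 31 = 13.
p does not divide disc. Compute Legendre symbol (d/p):
13^((31-1)/2) mod 31 = -1
(d/p) = -1, so p is inert: (p) stays prime with e=1, f=2, g=1.
Therefore p is inert.

inert


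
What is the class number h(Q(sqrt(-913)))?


K = Q(sqrt(-913)). d mod 4 = 3, so D = disc(K) = 4d = -3652
h(K) equals the number of primitive reduced positive-definite forms (a, b, c) = a*x^2 + b*x*y + c*y^2 with b^2 - 4ac = D,
where reduced means |b| <= a <= c, with b >= 0 whenever |b| = a or a = c, and primitive means gcd(a, b, c) = 1.
Reduced forces 3a^2 <= |D| = 3652, so 1 <= a <= 34; b must have the parity of D, and c = (b^2 - D)/(4a) must be an integer >= a.
Enumerate a = 1..34, b in [-a, a]:
  a=1: (1, 0, 913)  [1]
  a=2: (2, 2, 457)  [1]
  a=3..6: none
  a=7: (7, -4, 131), (7, 4, 131)  [2]
  a=8..10: none
  a=11: (11, 0, 83)  [1]
  a=12: none
  a=13: (13, -12, 73), (13, 12, 73)  [2]
  a=14: (14, -10, 67), (14, 10, 67)  [2]
  a=15..21: none
  a=22: (22, 22, 47)  [1]
  a=23..25: none
  a=26: (26, -14, 37), (26, 14, 37)  [2]
  a=27..34: none
Total reduced forms: 1 + 1 + 2 + 1 + 2 + 2 + 1 + 2 = 12
h = 12

12


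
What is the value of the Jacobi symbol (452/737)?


Compute (452/737) via quadratic reciprocity:
  pull out 2: (2/737) = +1  (since 737 mod 8 = 1)
  pull out 2: (2/737) = +1  (since 737 mod 8 = 1)
  reciprocity: (113/737) -> +(737/113)
  reduce: (59/113)
  reciprocity: (59/113) -> +(113/59)
  reduce: (54/59)
  pull out 2: (2/59) = -1  (since 59 mod 8 = 3)
  reciprocity: (27/59) -> -(59/27)
  reduce: (5/27)
  reciprocity: (5/27) -> +(27/5)
  reduce: (2/5)
  pull out 2: (2/5) = -1  (since 5 mod 8 = 5)
  (1/5) = 1
Product of signs = -1

-1


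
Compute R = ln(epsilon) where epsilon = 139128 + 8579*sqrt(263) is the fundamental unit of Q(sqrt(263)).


epsilon = 139128 + 8579*sqrt(263)
= 278256.0000
R = ln(278256.0000)
= 12.5363

12.5363


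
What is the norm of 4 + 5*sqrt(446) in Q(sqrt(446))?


N(a + b*sqrt(d)) = a^2 - d*b^2
= (4)^2 - (446)*(5)^2
= 16 - 11150
= -11134

-11134


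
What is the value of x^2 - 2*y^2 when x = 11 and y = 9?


x^2 - d*y^2
= 11^2 - 2*9^2
= 121 - 162
= -41

-41


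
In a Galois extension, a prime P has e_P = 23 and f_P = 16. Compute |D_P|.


|D_P| = e * f
= 23 * 16
= 368

368


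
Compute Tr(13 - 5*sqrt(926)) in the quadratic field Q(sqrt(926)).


Tr(a + b*sqrt(d)) = (a + b*sqrt(d)) + (a - b*sqrt(d)) = 2a
= 2 * (13)
= 26

26


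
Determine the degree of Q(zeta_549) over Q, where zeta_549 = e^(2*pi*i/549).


The degree equals Euler's totient phi(549).
549 = 3^2 * 61
phi(549) = 360

360


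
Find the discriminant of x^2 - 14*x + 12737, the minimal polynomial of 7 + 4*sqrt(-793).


The element 7 + 4*sqrt(-793) has minimal polynomial:
x^2 - 14*x + 12737
Discriminant = (-14)^2 - 4*(12737)
= 196 - 50948
= -50752

-50752


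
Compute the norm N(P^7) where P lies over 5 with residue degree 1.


N(P^a) = p^(a*f)
= 5^(7*1)
= 5^7
= 78125

78125


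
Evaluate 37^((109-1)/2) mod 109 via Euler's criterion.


p = 109 is prime and the exponent is (p-1)/2 = 54, so by Euler's criterion 37^54 = (37/109) = +1 or -1 mod 109.
Compute by square-and-multiply:
  54 = 32 + 16 + 4 + 2 (binary 110110)
  Repeated squaring mod 109: 37^1 = 37, 37^2 = 61, 37^4 = 15, 37^8 = 7, 37^16 = 49, 37^32 = 3
  37^54 = 37^32 * 37^16 * 37^4 * 37^2 = 3 * 49 * 15 * 61 mod 109
    3 * 49 = 147 = 38 mod 109
    38 * 15 = 570 = 25 mod 109
    25 * 61 = 1525 = 108 mod 109
  37^54 = 108 mod 109
Result 108 = p - 1 = -1 mod 109: 37 is a quadratic non-residue mod 109. As a residue in [0, p-1] the value is 108.
37^54 mod 109 = 108

108


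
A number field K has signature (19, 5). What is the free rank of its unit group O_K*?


By Dirichlet's unit theorem:
rank = r1 + r2 - 1
= 19 + 5 - 1
= 23

23


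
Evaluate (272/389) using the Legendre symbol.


p = 389 is prime, so compute (272/389) with the reciprocity algorithm (Jacobi-symbol steps: pull out 2s via (2/n), flip via reciprocity, reduce):
  pull out 2: (2/389) = -1  (since 389 mod 8 = 5)
  pull out 2: (2/389) = -1  (since 389 mod 8 = 5)
  pull out 2: (2/389) = -1  (since 389 mod 8 = 5)
  pull out 2: (2/389) = -1  (since 389 mod 8 = 5)
  reciprocity: (17/389) -> +(389/17)
  reduce: (15/17)
  reciprocity: (15/17) -> +(17/15)
  reduce: (2/15)
  pull out 2: (2/15) = +1  (since 15 mod 8 = 7)
  (1/15) = 1
Product of signs = 1
(272/389) = 1

1


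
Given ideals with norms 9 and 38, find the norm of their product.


N(IJ) = N(I) * N(J)
= 9 * 38
= 342

342


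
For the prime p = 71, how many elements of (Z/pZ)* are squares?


For prime p, the number of non-zero quadratic residues is (p-1)/2.
= (71-1)/2
= 35

35


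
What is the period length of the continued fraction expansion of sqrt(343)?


Run the CF algorithm for sqrt(343).
a_0 = floor(sqrt(343)) = 18; set m_0=0, q_0=1.
Recurrence: m' = q*a - m,  q' = (d - m'^2)/q,  a' = floor((a_0 + m')/q').
  step 1: m=18, q=19, a=1
  step 2: m=1, q=18, a=1
  step 3: m=17, q=3, a=11
  step 4: m=16, q=29, a=1
  step 5: m=13, q=6, a=5
  step 6: m=17, q=9, a=3
  step 7: m=10, q=27, a=1
  step 8: m=17, q=2, a=17
  step 9: m=17, q=27, a=1
  step 10: m=10, q=9, a=3
  step 11: m=17, q=6, a=5
  step 12: m=13, q=29, a=1
  step 13: m=16, q=3, a=11
  step 14: m=17, q=18, a=1
  step 15: m=1, q=19, a=1
  step 16: m=18, q=1, a=36
a_16 = 2*a_0 = 36, so the period closes here.
sqrt(343) = [18; 1, 1, 11, 1, 5, 3, 1, 17, 1, 3, 5, 1, 11, 1, 1, 36]
Period length = 16

16


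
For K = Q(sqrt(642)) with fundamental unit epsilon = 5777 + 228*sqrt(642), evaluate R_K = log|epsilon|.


epsilon = 5777 + 228*sqrt(642)
= 11553.9999
R = ln(11553.9999)
= 9.3548

9.3548


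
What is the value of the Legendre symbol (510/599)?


p = 599 is prime, so compute (510/599) with the reciprocity algorithm (Jacobi-symbol steps: pull out 2s via (2/n), flip via reciprocity, reduce):
  pull out 2: (2/599) = +1  (since 599 mod 8 = 7)
  reciprocity: (255/599) -> -(599/255)
  reduce: (89/255)
  reciprocity: (89/255) -> +(255/89)
  reduce: (77/89)
  reciprocity: (77/89) -> +(89/77)
  reduce: (12/77)
  pull out 2: (2/77) = -1  (since 77 mod 8 = 5)
  pull out 2: (2/77) = -1  (since 77 mod 8 = 5)
  reciprocity: (3/77) -> +(77/3)
  reduce: (2/3)
  pull out 2: (2/3) = -1  (since 3 mod 8 = 3)
  (1/3) = 1
Product of signs = 1
(510/599) = 1

1


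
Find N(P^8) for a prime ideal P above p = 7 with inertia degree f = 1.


N(P^a) = p^(a*f)
= 7^(8*1)
= 7^8
= 5764801

5764801


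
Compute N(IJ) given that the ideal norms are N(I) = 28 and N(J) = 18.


N(IJ) = N(I) * N(J)
= 28 * 18
= 504

504


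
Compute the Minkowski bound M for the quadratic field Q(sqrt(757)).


d = 757, d mod 4 = 1, so disc(K) = d = 757; |disc(K)| = 757
Real quadratic field, so n = 2, s = r2 = 0, r1 = 2
M = (n!/n^n) * (4/pi)^s * sqrt(|disc(K)|) = (2!/2^2) * (4/pi)^0 * sqrt(757)
= 0.5 * 1.000000 * 27.513633
= 13.7568

13.7568


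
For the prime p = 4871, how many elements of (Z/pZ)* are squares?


For prime p, the number of non-zero quadratic residues is (p-1)/2.
= (4871-1)/2
= 2435

2435


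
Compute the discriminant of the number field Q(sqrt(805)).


For K = Q(sqrt(d)) with d squarefree: disc(K) = d if d = 1 mod 4, and disc(K) = 4d if d = 2 or 3 mod 4.
Here d = 805, and d mod 4 = 1.
d = 1 mod 4 (O_K = Z[(1+sqrt(d))/2]), so disc(K) = d = 805

805


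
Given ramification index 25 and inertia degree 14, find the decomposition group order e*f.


|D_P| = e * f
= 25 * 14
= 350

350


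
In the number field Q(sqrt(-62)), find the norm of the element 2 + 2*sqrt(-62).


N(a + b*sqrt(d)) = a^2 - d*b^2
= (2)^2 - (-62)*(2)^2
= 4 + 248
= 252

252


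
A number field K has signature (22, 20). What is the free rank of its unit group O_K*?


By Dirichlet's unit theorem:
rank = r1 + r2 - 1
= 22 + 20 - 1
= 41

41


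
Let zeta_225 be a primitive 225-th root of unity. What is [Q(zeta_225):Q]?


The degree equals Euler's totient phi(225).
225 = 3^2 * 5^2
phi(225) = 120

120


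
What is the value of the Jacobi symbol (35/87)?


Compute (35/87) via quadratic reciprocity:
  reciprocity: (35/87) -> -(87/35)
  reduce: (17/35)
  reciprocity: (17/35) -> +(35/17)
  reduce: (1/17)
  (1/17) = 1
Product of signs = -1

-1


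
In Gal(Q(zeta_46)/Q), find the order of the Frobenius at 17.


The Frobenius at p in Gal(Q(zeta_n)/Q) = (Z/nZ)* is the class of p, so its order is ord_46(17), the smallest k >= 1 with 17^k = 1 mod 46.
n = 46 = 2 * 23, phi(46) = 22; the order divides phi(n).
Divisors of 22: 1, 2, 11, 22
Repeated squaring mod 46: 17^1 = 17, 17^2 = 13, 17^4 = 31, 17^8 = 41, 17^16 = 25
Test divisors in increasing order:
  k=1: 17^1 = 17 mod 46
  k=2: 17^2 = 13 mod 46
  k=11: 17^11 = 41 * 13 * 17 = 45 mod 46
  k=22: 17^22 = 25 * 31 * 13 = 1 mod 46  <- first divisor giving 1
Order = 22

22


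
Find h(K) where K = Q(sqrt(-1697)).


K = Q(sqrt(-1697)). d mod 4 = 3, so D = disc(K) = 4d = -6788
h(K) equals the number of primitive reduced positive-definite forms (a, b, c) = a*x^2 + b*x*y + c*y^2 with b^2 - 4ac = D,
where reduced means |b| <= a <= c, with b >= 0 whenever |b| = a or a = c, and primitive means gcd(a, b, c) = 1.
Reduced forces 3a^2 <= |D| = 6788, so 1 <= a <= 47; b must have the parity of D, and c = (b^2 - D)/(4a) must be an integer >= a.
Enumerate a = 1..47, b in [-a, a]:
  a=1: (1, 0, 1697)  [1]
  a=2: (2, 2, 849)  [1]
  a=3: (3, -2, 566), (3, 2, 566)  [2]
  a=4..5: none
  a=6: (6, -2, 283), (6, 2, 283)  [2]
  a=7: (7, -4, 243), (7, 4, 243)  [2]
  a=8: none
  a=9: (9, -4, 189), (9, 4, 189)  [2]
  a=10..13: none
  a=14: (14, -10, 123), (14, 10, 123)  [2]
  a=15..17: none
  a=18: (18, -14, 97), (18, 14, 97)  [2]
  a=19..20: none
  a=21: (21, -10, 82), (21, -4, 81), (21, 4, 81), (21, 10, 82)  [4]
  a=22..26: none
  a=27: (27, -4, 63), (27, 4, 63)  [2]
  a=28..30: none
  a=31: (31, -30, 62), (31, 30, 62)  [2]
  a=32..40: none
  a=41: (41, -10, 42), (41, 10, 42)  [2]
  a=42: (42, -38, 49), (42, 38, 49)  [2]
  a=43: (43, -36, 47), (43, 36, 47)  [2]
  a=44..47: none
Total reduced forms: 1 + 1 + 2 + 2 + 2 + 2 + 2 + 2 + 4 + 2 + 2 + 2 + 2 + 2 = 28
h = 28

28


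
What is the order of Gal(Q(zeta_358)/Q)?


|Gal(Q(zeta_358)/Q)| = phi(358)
= 178

178


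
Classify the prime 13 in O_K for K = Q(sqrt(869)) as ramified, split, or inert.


K = Q(sqrt(869)). Since d mod 4 = 1, disc(K) = 869.
Check p | disc: 869 mod 13 = 11.
p does not divide disc. Compute Legendre symbol (d/p):
11^((13-1)/2) mod 13 = -1
(d/p) = -1, so p is inert: (p) stays prime with e=1, f=2, g=1.
Therefore p is inert.

inert


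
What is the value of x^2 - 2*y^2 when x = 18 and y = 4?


x^2 - d*y^2
= 18^2 - 2*4^2
= 324 - 32
= 292

292


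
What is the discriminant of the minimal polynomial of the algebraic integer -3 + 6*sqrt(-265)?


The element -3 + 6*sqrt(-265) has minimal polynomial:
x^2 + 6*x + 9549
Discriminant = (6)^2 - 4*(9549)
= 36 - 38196
= -38160

-38160


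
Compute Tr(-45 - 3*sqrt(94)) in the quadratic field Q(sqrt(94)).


Tr(a + b*sqrt(d)) = (a + b*sqrt(d)) + (a - b*sqrt(d)) = 2a
= 2 * (-45)
= -90

-90


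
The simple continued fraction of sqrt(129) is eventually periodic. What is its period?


Run the CF algorithm for sqrt(129).
a_0 = floor(sqrt(129)) = 11; set m_0=0, q_0=1.
Recurrence: m' = q*a - m,  q' = (d - m'^2)/q,  a' = floor((a_0 + m')/q').
  step 1: m=11, q=8, a=2
  step 2: m=5, q=13, a=1
  step 3: m=8, q=5, a=3
  step 4: m=7, q=16, a=1
  step 5: m=9, q=3, a=6
  step 6: m=9, q=16, a=1
  step 7: m=7, q=5, a=3
  step 8: m=8, q=13, a=1
  step 9: m=5, q=8, a=2
  step 10: m=11, q=1, a=22
a_10 = 2*a_0 = 22, so the period closes here.
sqrt(129) = [11; 2, 1, 3, 1, 6, 1, 3, 1, 2, 22]
Period length = 10

10


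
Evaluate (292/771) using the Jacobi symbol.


Compute (292/771) via quadratic reciprocity:
  pull out 2: (2/771) = -1  (since 771 mod 8 = 3)
  pull out 2: (2/771) = -1  (since 771 mod 8 = 3)
  reciprocity: (73/771) -> +(771/73)
  reduce: (41/73)
  reciprocity: (41/73) -> +(73/41)
  reduce: (32/41)
  pull out 2: (2/41) = +1  (since 41 mod 8 = 1)
  pull out 2: (2/41) = +1  (since 41 mod 8 = 1)
  pull out 2: (2/41) = +1  (since 41 mod 8 = 1)
  pull out 2: (2/41) = +1  (since 41 mod 8 = 1)
  pull out 2: (2/41) = +1  (since 41 mod 8 = 1)
  (1/41) = 1
Product of signs = 1

1


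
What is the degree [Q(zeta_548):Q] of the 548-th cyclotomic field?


The degree equals Euler's totient phi(548).
548 = 2^2 * 137
phi(548) = 272

272


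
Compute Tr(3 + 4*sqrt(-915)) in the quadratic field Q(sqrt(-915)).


Tr(a + b*sqrt(d)) = (a + b*sqrt(d)) + (a - b*sqrt(d)) = 2a
= 2 * (3)
= 6

6


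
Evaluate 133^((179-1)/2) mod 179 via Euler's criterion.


p = 179 is prime and the exponent is (p-1)/2 = 89, so by Euler's criterion 133^89 = (133/179) = +1 or -1 mod 179.
Compute by square-and-multiply:
  89 = 64 + 16 + 8 + 1 (binary 1011001)
  Repeated squaring mod 179: 133^1 = 133, 133^2 = 147, 133^4 = 129, 133^8 = 173, 133^16 = 36, 133^32 = 43, 133^64 = 59
  133^89 = 133^64 * 133^16 * 133^8 * 133^1 = 59 * 36 * 173 * 133 mod 179
    59 * 36 = 2124 = 155 mod 179
    155 * 173 = 26815 = 144 mod 179
    144 * 133 = 19152 = 178 mod 179
  133^89 = 178 mod 179
Result 178 = p - 1 = -1 mod 179: 133 is a quadratic non-residue mod 179. As a residue in [0, p-1] the value is 178.
133^89 mod 179 = 178

178


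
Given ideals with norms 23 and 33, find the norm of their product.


N(IJ) = N(I) * N(J)
= 23 * 33
= 759

759


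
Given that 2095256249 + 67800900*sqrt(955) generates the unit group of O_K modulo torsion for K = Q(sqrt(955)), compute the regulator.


epsilon = 2095256249 + 67800900*sqrt(955)
= 4.1905e+09
R = ln(4.1905e+09)
= 22.1561

22.1561


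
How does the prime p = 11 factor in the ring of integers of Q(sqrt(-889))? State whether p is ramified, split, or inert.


K = Q(sqrt(-889)). Since d mod 4 = 3, disc(K) = -3556.
Check p | disc: -3556 mod 11 = 8.
p does not divide disc. Compute Legendre symbol (d/p):
2^((11-1)/2) mod 11 = -1
(d/p) = -1, so p is inert: (p) stays prime with e=1, f=2, g=1.
Therefore p is inert.

inert


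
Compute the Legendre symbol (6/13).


p = 13 is prime, so compute (6/13) with the reciprocity algorithm (Jacobi-symbol steps: pull out 2s via (2/n), flip via reciprocity, reduce):
  pull out 2: (2/13) = -1  (since 13 mod 8 = 5)
  reciprocity: (3/13) -> +(13/3)
  reduce: (1/3)
  (1/3) = 1
Product of signs = -1
(6/13) = -1

-1


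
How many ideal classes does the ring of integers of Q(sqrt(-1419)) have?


K = Q(sqrt(-1419)). d mod 4 = 1, so D = disc(K) = d = -1419
h(K) equals the number of primitive reduced positive-definite forms (a, b, c) = a*x^2 + b*x*y + c*y^2 with b^2 - 4ac = D,
where reduced means |b| <= a <= c, with b >= 0 whenever |b| = a or a = c, and primitive means gcd(a, b, c) = 1.
Reduced forces 3a^2 <= |D| = 1419, so 1 <= a <= 21; b must have the parity of D, and c = (b^2 - D)/(4a) must be an integer >= a.
Enumerate a = 1..21, b in [-a, a]:
  a=1: (1, 1, 355)  [1]
  a=2: none
  a=3: (3, 3, 119)  [1]
  a=4: none
  a=5: (5, -1, 71), (5, 1, 71)  [2]
  a=6: none
  a=7: (7, -3, 51), (7, 3, 51)  [2]
  a=8..10: none
  a=11: (11, 11, 35)  [1]
  a=12..14: none
  a=15: (15, -9, 25), (15, 9, 25)  [2]
  a=16: none
  a=17: (17, -3, 21), (17, 3, 21)  [2]
  a=18: none
  a=19: (19, 5, 19)  [1]
  a=20..21: none
Total reduced forms: 1 + 1 + 2 + 2 + 1 + 2 + 2 + 1 = 12
h = 12

12


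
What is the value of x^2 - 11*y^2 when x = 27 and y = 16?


x^2 - d*y^2
= 27^2 - 11*16^2
= 729 - 2816
= -2087

-2087


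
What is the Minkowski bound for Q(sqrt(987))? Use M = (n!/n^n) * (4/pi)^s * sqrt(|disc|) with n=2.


d = 987, d mod 4 = 3, so disc(K) = 4d = 3948; |disc(K)| = 3948
Real quadratic field, so n = 2, s = r2 = 0, r1 = 2
M = (n!/n^n) * (4/pi)^s * sqrt(|disc(K)|) = (2!/2^2) * (4/pi)^0 * sqrt(3948)
= 0.5 * 1.000000 * 62.833112
= 31.4166

31.4166


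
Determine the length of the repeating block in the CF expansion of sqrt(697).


Run the CF algorithm for sqrt(697).
a_0 = floor(sqrt(697)) = 26; set m_0=0, q_0=1.
Recurrence: m' = q*a - m,  q' = (d - m'^2)/q,  a' = floor((a_0 + m')/q').
  step 1: m=26, q=21, a=2
  step 2: m=16, q=21, a=2
  step 3: m=26, q=1, a=52
a_3 = 2*a_0 = 52, so the period closes here.
sqrt(697) = [26; 2, 2, 52]
Period length = 3

3


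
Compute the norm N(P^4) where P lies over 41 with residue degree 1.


N(P^a) = p^(a*f)
= 41^(4*1)
= 41^4
= 2825761

2825761


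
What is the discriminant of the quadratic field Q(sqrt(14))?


For K = Q(sqrt(d)) with d squarefree: disc(K) = d if d = 1 mod 4, and disc(K) = 4d if d = 2 or 3 mod 4.
Here d = 14, and d mod 4 = 2.
d = 2 mod 4, not 1 (O_K = Z[sqrt(d)]), so disc(K) = 4d = 4 * (14) = 56

56


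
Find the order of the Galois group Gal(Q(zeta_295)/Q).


|Gal(Q(zeta_295)/Q)| = phi(295)
= 232

232


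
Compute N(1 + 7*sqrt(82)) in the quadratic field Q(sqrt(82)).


N(a + b*sqrt(d)) = a^2 - d*b^2
= (1)^2 - (82)*(7)^2
= 1 - 4018
= -4017

-4017


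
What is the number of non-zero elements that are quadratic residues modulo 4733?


For prime p, the number of non-zero quadratic residues is (p-1)/2.
= (4733-1)/2
= 2366

2366


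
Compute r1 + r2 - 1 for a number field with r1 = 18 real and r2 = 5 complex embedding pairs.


By Dirichlet's unit theorem:
rank = r1 + r2 - 1
= 18 + 5 - 1
= 22

22


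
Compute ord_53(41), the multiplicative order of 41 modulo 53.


We want ord_53(41), the smallest k >= 1 with 41^k = 1 mod 53.
n = 53 = 53, phi(53) = 52; the order divides phi(n).
Divisors of 52: 1, 2, 4, 13, 26, 52
Repeated squaring mod 53: 41^1 = 41, 41^2 = 38, 41^4 = 13, 41^8 = 10, 41^16 = 47, 41^32 = 36
Test divisors in increasing order:
  k=1: 41^1 = 41 mod 53
  k=2: 41^2 = 38 mod 53
  k=4: 41^4 = 13 mod 53
  k=13: 41^13 = 10 * 13 * 41 = 30 mod 53
  k=26: 41^26 = 47 * 10 * 38 = 52 mod 53
  k=52: 41^52 = 36 * 47 * 13 = 1 mod 53  <- first divisor giving 1
Order = 52

52


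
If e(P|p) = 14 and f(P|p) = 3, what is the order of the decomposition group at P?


|D_P| = e * f
= 14 * 3
= 42

42


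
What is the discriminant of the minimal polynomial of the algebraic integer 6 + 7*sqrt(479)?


The element 6 + 7*sqrt(479) has minimal polynomial:
x^2 - 12*x - 23435
Discriminant = (-12)^2 - 4*(-23435)
= 144 + 93740
= 93884

93884


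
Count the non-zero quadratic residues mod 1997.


For prime p, the number of non-zero quadratic residues is (p-1)/2.
= (1997-1)/2
= 998

998


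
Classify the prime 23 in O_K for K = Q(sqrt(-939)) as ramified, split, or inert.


K = Q(sqrt(-939)). Since d mod 4 = 1, disc(K) = -939.
Check p | disc: -939 mod 23 = 4.
p does not divide disc. Compute Legendre symbol (d/p):
4^((23-1)/2) mod 23 = 1
(d/p) = 1, so p splits: (p) = P*P' with e=1, f=1, g=2.
Therefore p is split.

split


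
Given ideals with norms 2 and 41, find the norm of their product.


N(IJ) = N(I) * N(J)
= 2 * 41
= 82

82


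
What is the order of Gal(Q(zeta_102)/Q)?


|Gal(Q(zeta_102)/Q)| = phi(102)
= 32

32


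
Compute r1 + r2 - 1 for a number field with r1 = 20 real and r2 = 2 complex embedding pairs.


By Dirichlet's unit theorem:
rank = r1 + r2 - 1
= 20 + 2 - 1
= 21

21


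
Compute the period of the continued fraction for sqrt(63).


Run the CF algorithm for sqrt(63).
a_0 = floor(sqrt(63)) = 7; set m_0=0, q_0=1.
Recurrence: m' = q*a - m,  q' = (d - m'^2)/q,  a' = floor((a_0 + m')/q').
  step 1: m=7, q=14, a=1
  step 2: m=7, q=1, a=14
a_2 = 2*a_0 = 14, so the period closes here.
sqrt(63) = [7; 1, 14]
Period length = 2

2


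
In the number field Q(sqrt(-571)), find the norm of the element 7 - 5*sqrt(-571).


N(a + b*sqrt(d)) = a^2 - d*b^2
= (7)^2 - (-571)*(-5)^2
= 49 + 14275
= 14324

14324


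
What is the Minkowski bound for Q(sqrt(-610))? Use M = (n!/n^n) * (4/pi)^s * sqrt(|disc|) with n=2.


d = -610, d mod 4 = 2, so disc(K) = 4d = -2440; |disc(K)| = 2440
Imaginary quadratic field, so n = 2, s = r2 = 1, r1 = 0
M = (n!/n^n) * (4/pi)^s * sqrt(|disc(K)|) = (2!/2^2) * (4/pi)^1 * sqrt(2440)
= 0.5 * 1.273240 * 49.396356
= 31.4467

31.4467


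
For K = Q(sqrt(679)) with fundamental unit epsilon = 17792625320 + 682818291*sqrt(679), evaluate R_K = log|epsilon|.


epsilon = 17792625320 + 682818291*sqrt(679)
= 3.5585e+10
R = ln(3.5585e+10)
= 24.2952

24.2952


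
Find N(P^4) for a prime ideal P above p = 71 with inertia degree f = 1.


N(P^a) = p^(a*f)
= 71^(4*1)
= 71^4
= 25411681

25411681


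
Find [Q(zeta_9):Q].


The degree equals Euler's totient phi(9).
9 = 3^2
phi(9) = 6

6


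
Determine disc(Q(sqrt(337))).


For K = Q(sqrt(d)) with d squarefree: disc(K) = d if d = 1 mod 4, and disc(K) = 4d if d = 2 or 3 mod 4.
Here d = 337, and d mod 4 = 1.
d = 1 mod 4 (O_K = Z[(1+sqrt(d))/2]), so disc(K) = d = 337

337


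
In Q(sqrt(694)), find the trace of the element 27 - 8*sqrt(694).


Tr(a + b*sqrt(d)) = (a + b*sqrt(d)) + (a - b*sqrt(d)) = 2a
= 2 * (27)
= 54

54


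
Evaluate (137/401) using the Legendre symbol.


p = 401 is prime, so compute (137/401) with the reciprocity algorithm (Jacobi-symbol steps: pull out 2s via (2/n), flip via reciprocity, reduce):
  reciprocity: (137/401) -> +(401/137)
  reduce: (127/137)
  reciprocity: (127/137) -> +(137/127)
  reduce: (10/127)
  pull out 2: (2/127) = +1  (since 127 mod 8 = 7)
  reciprocity: (5/127) -> +(127/5)
  reduce: (2/5)
  pull out 2: (2/5) = -1  (since 5 mod 8 = 5)
  (1/5) = 1
Product of signs = -1
(137/401) = -1

-1


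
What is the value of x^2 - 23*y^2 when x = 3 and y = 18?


x^2 - d*y^2
= 3^2 - 23*18^2
= 9 - 7452
= -7443

-7443


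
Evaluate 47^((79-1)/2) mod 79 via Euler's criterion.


p = 79 is prime and the exponent is (p-1)/2 = 39, so by Euler's criterion 47^39 = (47/79) = +1 or -1 mod 79.
Compute by square-and-multiply:
  39 = 32 + 4 + 2 + 1 (binary 100111)
  Repeated squaring mod 79: 47^1 = 47, 47^2 = 76, 47^4 = 9, 47^8 = 2, 47^16 = 4, 47^32 = 16
  47^39 = 47^32 * 47^4 * 47^2 * 47^1 = 16 * 9 * 76 * 47 mod 79
    16 * 9 = 144 = 65 mod 79
    65 * 76 = 4940 = 42 mod 79
    42 * 47 = 1974 = 78 mod 79
  47^39 = 78 mod 79
Result 78 = p - 1 = -1 mod 79: 47 is a quadratic non-residue mod 79. As a residue in [0, p-1] the value is 78.
47^39 mod 79 = 78

78


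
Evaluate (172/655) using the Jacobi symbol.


Compute (172/655) via quadratic reciprocity:
  pull out 2: (2/655) = +1  (since 655 mod 8 = 7)
  pull out 2: (2/655) = +1  (since 655 mod 8 = 7)
  reciprocity: (43/655) -> -(655/43)
  reduce: (10/43)
  pull out 2: (2/43) = -1  (since 43 mod 8 = 3)
  reciprocity: (5/43) -> +(43/5)
  reduce: (3/5)
  reciprocity: (3/5) -> +(5/3)
  reduce: (2/3)
  pull out 2: (2/3) = -1  (since 3 mod 8 = 3)
  (1/3) = 1
Product of signs = -1

-1


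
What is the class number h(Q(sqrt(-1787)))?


K = Q(sqrt(-1787)). d mod 4 = 1, so D = disc(K) = d = -1787
h(K) equals the number of primitive reduced positive-definite forms (a, b, c) = a*x^2 + b*x*y + c*y^2 with b^2 - 4ac = D,
where reduced means |b| <= a <= c, with b >= 0 whenever |b| = a or a = c, and primitive means gcd(a, b, c) = 1.
Reduced forces 3a^2 <= |D| = 1787, so 1 <= a <= 24; b must have the parity of D, and c = (b^2 - D)/(4a) must be an integer >= a.
Enumerate a = 1..24, b in [-a, a]:
  a=1: (1, 1, 447)  [1]
  a=2: none
  a=3: (3, -1, 149), (3, 1, 149)  [2]
  a=4..8: none
  a=9: (9, -7, 51), (9, 7, 51)  [2]
  a=10..16: none
  a=17: (17, -7, 27), (17, 7, 27)  [2]
  a=18..24: none
Total reduced forms: 1 + 2 + 2 + 2 = 7
h = 7

7
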